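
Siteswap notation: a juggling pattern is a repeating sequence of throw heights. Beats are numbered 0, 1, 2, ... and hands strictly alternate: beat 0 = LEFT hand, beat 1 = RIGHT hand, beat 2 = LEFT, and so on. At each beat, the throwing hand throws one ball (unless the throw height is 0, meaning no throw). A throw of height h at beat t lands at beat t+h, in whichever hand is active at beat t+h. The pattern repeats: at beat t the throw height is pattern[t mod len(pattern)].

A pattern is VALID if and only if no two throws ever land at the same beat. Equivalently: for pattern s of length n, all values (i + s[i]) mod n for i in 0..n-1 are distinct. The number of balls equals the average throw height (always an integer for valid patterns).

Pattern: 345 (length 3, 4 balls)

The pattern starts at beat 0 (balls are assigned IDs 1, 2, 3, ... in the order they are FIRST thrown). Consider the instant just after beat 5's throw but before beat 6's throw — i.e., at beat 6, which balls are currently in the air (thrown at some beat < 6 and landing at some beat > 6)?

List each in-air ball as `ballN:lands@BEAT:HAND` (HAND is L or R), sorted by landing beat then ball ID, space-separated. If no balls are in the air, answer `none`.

Beat 0 (L): throw ball1 h=3 -> lands@3:R; in-air after throw: [b1@3:R]
Beat 1 (R): throw ball2 h=4 -> lands@5:R; in-air after throw: [b1@3:R b2@5:R]
Beat 2 (L): throw ball3 h=5 -> lands@7:R; in-air after throw: [b1@3:R b2@5:R b3@7:R]
Beat 3 (R): throw ball1 h=3 -> lands@6:L; in-air after throw: [b2@5:R b1@6:L b3@7:R]
Beat 4 (L): throw ball4 h=4 -> lands@8:L; in-air after throw: [b2@5:R b1@6:L b3@7:R b4@8:L]
Beat 5 (R): throw ball2 h=5 -> lands@10:L; in-air after throw: [b1@6:L b3@7:R b4@8:L b2@10:L]
Beat 6 (L): throw ball1 h=3 -> lands@9:R; in-air after throw: [b3@7:R b4@8:L b1@9:R b2@10:L]

Answer: ball3:lands@7:R ball4:lands@8:L ball2:lands@10:L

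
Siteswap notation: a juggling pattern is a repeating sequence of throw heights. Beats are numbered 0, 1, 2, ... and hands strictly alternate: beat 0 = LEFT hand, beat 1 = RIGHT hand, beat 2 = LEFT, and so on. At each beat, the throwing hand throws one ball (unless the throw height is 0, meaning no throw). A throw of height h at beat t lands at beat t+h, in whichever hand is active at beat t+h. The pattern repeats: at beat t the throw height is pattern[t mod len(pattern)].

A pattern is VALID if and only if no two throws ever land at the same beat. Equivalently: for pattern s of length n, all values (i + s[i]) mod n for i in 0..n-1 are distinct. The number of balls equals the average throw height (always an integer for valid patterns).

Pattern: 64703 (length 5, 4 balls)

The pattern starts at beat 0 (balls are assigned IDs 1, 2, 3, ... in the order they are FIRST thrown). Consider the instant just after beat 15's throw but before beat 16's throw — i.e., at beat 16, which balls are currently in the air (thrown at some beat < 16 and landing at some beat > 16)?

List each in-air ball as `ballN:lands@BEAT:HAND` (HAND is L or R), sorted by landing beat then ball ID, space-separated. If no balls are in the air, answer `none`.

Beat 0 (L): throw ball1 h=6 -> lands@6:L; in-air after throw: [b1@6:L]
Beat 1 (R): throw ball2 h=4 -> lands@5:R; in-air after throw: [b2@5:R b1@6:L]
Beat 2 (L): throw ball3 h=7 -> lands@9:R; in-air after throw: [b2@5:R b1@6:L b3@9:R]
Beat 4 (L): throw ball4 h=3 -> lands@7:R; in-air after throw: [b2@5:R b1@6:L b4@7:R b3@9:R]
Beat 5 (R): throw ball2 h=6 -> lands@11:R; in-air after throw: [b1@6:L b4@7:R b3@9:R b2@11:R]
Beat 6 (L): throw ball1 h=4 -> lands@10:L; in-air after throw: [b4@7:R b3@9:R b1@10:L b2@11:R]
Beat 7 (R): throw ball4 h=7 -> lands@14:L; in-air after throw: [b3@9:R b1@10:L b2@11:R b4@14:L]
Beat 9 (R): throw ball3 h=3 -> lands@12:L; in-air after throw: [b1@10:L b2@11:R b3@12:L b4@14:L]
Beat 10 (L): throw ball1 h=6 -> lands@16:L; in-air after throw: [b2@11:R b3@12:L b4@14:L b1@16:L]
Beat 11 (R): throw ball2 h=4 -> lands@15:R; in-air after throw: [b3@12:L b4@14:L b2@15:R b1@16:L]
Beat 12 (L): throw ball3 h=7 -> lands@19:R; in-air after throw: [b4@14:L b2@15:R b1@16:L b3@19:R]
Beat 14 (L): throw ball4 h=3 -> lands@17:R; in-air after throw: [b2@15:R b1@16:L b4@17:R b3@19:R]
Beat 15 (R): throw ball2 h=6 -> lands@21:R; in-air after throw: [b1@16:L b4@17:R b3@19:R b2@21:R]
Beat 16 (L): throw ball1 h=4 -> lands@20:L; in-air after throw: [b4@17:R b3@19:R b1@20:L b2@21:R]

Answer: ball4:lands@17:R ball3:lands@19:R ball2:lands@21:R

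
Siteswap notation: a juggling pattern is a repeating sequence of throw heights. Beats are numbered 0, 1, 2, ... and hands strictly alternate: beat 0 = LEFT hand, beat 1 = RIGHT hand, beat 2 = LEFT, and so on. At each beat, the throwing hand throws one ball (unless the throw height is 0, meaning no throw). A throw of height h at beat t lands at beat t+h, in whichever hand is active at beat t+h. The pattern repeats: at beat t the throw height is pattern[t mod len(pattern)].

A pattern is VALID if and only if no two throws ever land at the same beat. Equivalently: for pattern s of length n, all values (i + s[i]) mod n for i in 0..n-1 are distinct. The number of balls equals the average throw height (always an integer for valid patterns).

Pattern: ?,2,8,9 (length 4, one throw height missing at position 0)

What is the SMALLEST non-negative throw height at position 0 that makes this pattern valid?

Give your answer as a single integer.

Answer: 1

Derivation:
i=0: s[i]=? (unknown)
i=1: (1 + 2) mod 4 = 3
i=2: (2 + 8) mod 4 = 2
i=3: (3 + 9) mod 4 = 0
Known residues: [0, 2, 3]; need a permutation of 0..3, so missing residue r = 1
Need (0 + s) mod 4 = 1; smallest s = (1 - 0) mod 4 = 1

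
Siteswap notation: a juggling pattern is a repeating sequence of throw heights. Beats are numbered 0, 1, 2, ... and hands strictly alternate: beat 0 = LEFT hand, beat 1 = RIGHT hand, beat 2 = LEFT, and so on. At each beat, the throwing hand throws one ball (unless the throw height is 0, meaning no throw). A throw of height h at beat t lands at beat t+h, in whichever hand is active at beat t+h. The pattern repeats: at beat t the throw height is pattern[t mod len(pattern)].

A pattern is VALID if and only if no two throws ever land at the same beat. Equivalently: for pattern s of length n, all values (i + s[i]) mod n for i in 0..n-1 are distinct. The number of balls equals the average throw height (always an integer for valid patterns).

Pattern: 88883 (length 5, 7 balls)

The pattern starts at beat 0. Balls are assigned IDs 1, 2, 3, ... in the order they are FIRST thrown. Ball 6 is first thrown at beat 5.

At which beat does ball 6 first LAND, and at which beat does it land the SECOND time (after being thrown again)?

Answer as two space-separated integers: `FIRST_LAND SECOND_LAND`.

Answer: 13 21

Derivation:
Beat 0 (L): throw ball1 h=8 -> lands@8:L; in-air after throw: [b1@8:L]
Beat 1 (R): throw ball2 h=8 -> lands@9:R; in-air after throw: [b1@8:L b2@9:R]
Beat 2 (L): throw ball3 h=8 -> lands@10:L; in-air after throw: [b1@8:L b2@9:R b3@10:L]
Beat 3 (R): throw ball4 h=8 -> lands@11:R; in-air after throw: [b1@8:L b2@9:R b3@10:L b4@11:R]
Beat 4 (L): throw ball5 h=3 -> lands@7:R; in-air after throw: [b5@7:R b1@8:L b2@9:R b3@10:L b4@11:R]
Beat 5 (R): throw ball6 h=8 -> lands@13:R; in-air after throw: [b5@7:R b1@8:L b2@9:R b3@10:L b4@11:R b6@13:R]
Beat 6 (L): throw ball7 h=8 -> lands@14:L; in-air after throw: [b5@7:R b1@8:L b2@9:R b3@10:L b4@11:R b6@13:R b7@14:L]
Beat 7 (R): throw ball5 h=8 -> lands@15:R; in-air after throw: [b1@8:L b2@9:R b3@10:L b4@11:R b6@13:R b7@14:L b5@15:R]
Beat 8 (L): throw ball1 h=8 -> lands@16:L; in-air after throw: [b2@9:R b3@10:L b4@11:R b6@13:R b7@14:L b5@15:R b1@16:L]
Beat 9 (R): throw ball2 h=3 -> lands@12:L; in-air after throw: [b3@10:L b4@11:R b2@12:L b6@13:R b7@14:L b5@15:R b1@16:L]
Beat 10 (L): throw ball3 h=8 -> lands@18:L; in-air after throw: [b4@11:R b2@12:L b6@13:R b7@14:L b5@15:R b1@16:L b3@18:L]
Beat 11 (R): throw ball4 h=8 -> lands@19:R; in-air after throw: [b2@12:L b6@13:R b7@14:L b5@15:R b1@16:L b3@18:L b4@19:R]
Beat 12 (L): throw ball2 h=8 -> lands@20:L; in-air after throw: [b6@13:R b7@14:L b5@15:R b1@16:L b3@18:L b4@19:R b2@20:L]
Beat 13 (R): throw ball6 h=8 -> lands@21:R; in-air after throw: [b7@14:L b5@15:R b1@16:L b3@18:L b4@19:R b2@20:L b6@21:R]
Beat 14 (L): throw ball7 h=3 -> lands@17:R; in-air after throw: [b5@15:R b1@16:L b7@17:R b3@18:L b4@19:R b2@20:L b6@21:R]
Beat 15 (R): throw ball5 h=8 -> lands@23:R; in-air after throw: [b1@16:L b7@17:R b3@18:L b4@19:R b2@20:L b6@21:R b5@23:R]
Beat 16 (L): throw ball1 h=8 -> lands@24:L; in-air after throw: [b7@17:R b3@18:L b4@19:R b2@20:L b6@21:R b5@23:R b1@24:L]
Ball 6: thrown@5 h=8 -> first land @13; rethrown@13 h=8 -> second land @21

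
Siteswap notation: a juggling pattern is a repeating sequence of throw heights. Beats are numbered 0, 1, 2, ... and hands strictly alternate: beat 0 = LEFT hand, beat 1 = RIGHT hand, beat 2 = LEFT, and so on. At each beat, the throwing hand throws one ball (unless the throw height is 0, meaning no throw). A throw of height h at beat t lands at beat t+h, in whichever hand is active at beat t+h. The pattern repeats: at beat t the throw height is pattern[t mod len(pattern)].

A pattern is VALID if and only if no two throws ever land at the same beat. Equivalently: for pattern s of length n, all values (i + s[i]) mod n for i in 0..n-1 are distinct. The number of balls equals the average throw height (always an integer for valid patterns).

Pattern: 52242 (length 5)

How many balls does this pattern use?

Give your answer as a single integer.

Pattern = [5, 2, 2, 4, 2], length n = 5
  position 0: throw height = 5, running sum = 5
  position 1: throw height = 2, running sum = 7
  position 2: throw height = 2, running sum = 9
  position 3: throw height = 4, running sum = 13
  position 4: throw height = 2, running sum = 15
Total sum = 15; balls = sum / n = 15 / 5 = 3

Answer: 3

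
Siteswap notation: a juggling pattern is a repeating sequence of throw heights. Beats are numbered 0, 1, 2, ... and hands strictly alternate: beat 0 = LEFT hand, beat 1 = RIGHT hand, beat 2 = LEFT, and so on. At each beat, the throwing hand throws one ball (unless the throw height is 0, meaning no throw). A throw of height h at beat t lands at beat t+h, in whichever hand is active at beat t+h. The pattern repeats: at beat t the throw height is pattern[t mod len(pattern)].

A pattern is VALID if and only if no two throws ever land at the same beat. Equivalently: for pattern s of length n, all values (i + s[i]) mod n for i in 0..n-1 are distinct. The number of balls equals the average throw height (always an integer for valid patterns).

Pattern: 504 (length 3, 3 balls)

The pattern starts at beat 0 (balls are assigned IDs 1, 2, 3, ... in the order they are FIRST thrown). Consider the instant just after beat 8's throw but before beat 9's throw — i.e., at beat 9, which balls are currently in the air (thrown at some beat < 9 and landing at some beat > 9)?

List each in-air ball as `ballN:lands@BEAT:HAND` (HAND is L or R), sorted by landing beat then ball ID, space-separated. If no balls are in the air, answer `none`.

Beat 0 (L): throw ball1 h=5 -> lands@5:R; in-air after throw: [b1@5:R]
Beat 2 (L): throw ball2 h=4 -> lands@6:L; in-air after throw: [b1@5:R b2@6:L]
Beat 3 (R): throw ball3 h=5 -> lands@8:L; in-air after throw: [b1@5:R b2@6:L b3@8:L]
Beat 5 (R): throw ball1 h=4 -> lands@9:R; in-air after throw: [b2@6:L b3@8:L b1@9:R]
Beat 6 (L): throw ball2 h=5 -> lands@11:R; in-air after throw: [b3@8:L b1@9:R b2@11:R]
Beat 8 (L): throw ball3 h=4 -> lands@12:L; in-air after throw: [b1@9:R b2@11:R b3@12:L]
Beat 9 (R): throw ball1 h=5 -> lands@14:L; in-air after throw: [b2@11:R b3@12:L b1@14:L]

Answer: ball2:lands@11:R ball3:lands@12:L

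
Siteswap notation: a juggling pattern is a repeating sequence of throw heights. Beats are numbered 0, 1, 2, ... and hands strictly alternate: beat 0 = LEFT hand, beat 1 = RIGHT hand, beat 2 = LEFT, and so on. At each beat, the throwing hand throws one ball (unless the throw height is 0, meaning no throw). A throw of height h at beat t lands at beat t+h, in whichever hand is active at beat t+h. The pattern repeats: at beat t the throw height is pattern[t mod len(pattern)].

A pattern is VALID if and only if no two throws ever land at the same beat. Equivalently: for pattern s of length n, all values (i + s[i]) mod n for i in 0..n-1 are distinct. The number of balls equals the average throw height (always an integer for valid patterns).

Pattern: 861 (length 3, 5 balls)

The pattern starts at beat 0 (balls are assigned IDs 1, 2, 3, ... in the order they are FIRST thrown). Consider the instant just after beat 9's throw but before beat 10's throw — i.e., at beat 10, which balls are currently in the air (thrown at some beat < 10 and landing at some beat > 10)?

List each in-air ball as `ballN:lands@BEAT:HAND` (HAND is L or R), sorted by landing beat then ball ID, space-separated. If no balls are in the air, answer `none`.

Beat 0 (L): throw ball1 h=8 -> lands@8:L; in-air after throw: [b1@8:L]
Beat 1 (R): throw ball2 h=6 -> lands@7:R; in-air after throw: [b2@7:R b1@8:L]
Beat 2 (L): throw ball3 h=1 -> lands@3:R; in-air after throw: [b3@3:R b2@7:R b1@8:L]
Beat 3 (R): throw ball3 h=8 -> lands@11:R; in-air after throw: [b2@7:R b1@8:L b3@11:R]
Beat 4 (L): throw ball4 h=6 -> lands@10:L; in-air after throw: [b2@7:R b1@8:L b4@10:L b3@11:R]
Beat 5 (R): throw ball5 h=1 -> lands@6:L; in-air after throw: [b5@6:L b2@7:R b1@8:L b4@10:L b3@11:R]
Beat 6 (L): throw ball5 h=8 -> lands@14:L; in-air after throw: [b2@7:R b1@8:L b4@10:L b3@11:R b5@14:L]
Beat 7 (R): throw ball2 h=6 -> lands@13:R; in-air after throw: [b1@8:L b4@10:L b3@11:R b2@13:R b5@14:L]
Beat 8 (L): throw ball1 h=1 -> lands@9:R; in-air after throw: [b1@9:R b4@10:L b3@11:R b2@13:R b5@14:L]
Beat 9 (R): throw ball1 h=8 -> lands@17:R; in-air after throw: [b4@10:L b3@11:R b2@13:R b5@14:L b1@17:R]
Beat 10 (L): throw ball4 h=6 -> lands@16:L; in-air after throw: [b3@11:R b2@13:R b5@14:L b4@16:L b1@17:R]

Answer: ball3:lands@11:R ball2:lands@13:R ball5:lands@14:L ball1:lands@17:R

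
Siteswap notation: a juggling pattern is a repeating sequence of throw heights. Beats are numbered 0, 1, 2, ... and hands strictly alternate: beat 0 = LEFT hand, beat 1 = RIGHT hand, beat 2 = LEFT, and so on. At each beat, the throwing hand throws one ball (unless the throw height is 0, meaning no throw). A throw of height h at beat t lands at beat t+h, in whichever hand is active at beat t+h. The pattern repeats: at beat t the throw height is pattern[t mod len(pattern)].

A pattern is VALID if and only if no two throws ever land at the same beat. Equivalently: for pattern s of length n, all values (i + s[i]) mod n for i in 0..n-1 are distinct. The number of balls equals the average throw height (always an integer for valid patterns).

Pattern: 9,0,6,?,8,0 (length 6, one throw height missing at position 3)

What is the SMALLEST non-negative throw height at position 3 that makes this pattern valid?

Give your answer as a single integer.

i=0: (0 + 9) mod 6 = 3
i=1: (1 + 0) mod 6 = 1
i=2: (2 + 6) mod 6 = 2
i=3: s[i]=? (unknown)
i=4: (4 + 8) mod 6 = 0
i=5: (5 + 0) mod 6 = 5
Known residues: [0, 1, 2, 3, 5]; need a permutation of 0..5, so missing residue r = 4
Need (3 + s) mod 6 = 4; smallest s = (4 - 3) mod 6 = 1

Answer: 1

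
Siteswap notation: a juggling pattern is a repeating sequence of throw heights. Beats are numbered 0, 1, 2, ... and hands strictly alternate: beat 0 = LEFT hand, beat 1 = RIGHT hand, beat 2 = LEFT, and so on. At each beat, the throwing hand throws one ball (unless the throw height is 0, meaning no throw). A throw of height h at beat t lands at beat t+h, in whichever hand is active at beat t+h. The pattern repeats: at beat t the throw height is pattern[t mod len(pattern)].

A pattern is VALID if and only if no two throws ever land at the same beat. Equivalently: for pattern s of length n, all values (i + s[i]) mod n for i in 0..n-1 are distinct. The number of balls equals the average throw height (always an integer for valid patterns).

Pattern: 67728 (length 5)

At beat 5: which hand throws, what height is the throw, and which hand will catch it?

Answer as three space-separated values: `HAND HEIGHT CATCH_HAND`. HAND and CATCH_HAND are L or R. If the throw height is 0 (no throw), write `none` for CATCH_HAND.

Beat 5: 5 mod 2 = 1, so hand = R
Throw height = pattern[5 mod 5] = pattern[0] = 6
Lands at beat 5+6=11, 11 mod 2 = 1, so catch hand = R

Answer: R 6 R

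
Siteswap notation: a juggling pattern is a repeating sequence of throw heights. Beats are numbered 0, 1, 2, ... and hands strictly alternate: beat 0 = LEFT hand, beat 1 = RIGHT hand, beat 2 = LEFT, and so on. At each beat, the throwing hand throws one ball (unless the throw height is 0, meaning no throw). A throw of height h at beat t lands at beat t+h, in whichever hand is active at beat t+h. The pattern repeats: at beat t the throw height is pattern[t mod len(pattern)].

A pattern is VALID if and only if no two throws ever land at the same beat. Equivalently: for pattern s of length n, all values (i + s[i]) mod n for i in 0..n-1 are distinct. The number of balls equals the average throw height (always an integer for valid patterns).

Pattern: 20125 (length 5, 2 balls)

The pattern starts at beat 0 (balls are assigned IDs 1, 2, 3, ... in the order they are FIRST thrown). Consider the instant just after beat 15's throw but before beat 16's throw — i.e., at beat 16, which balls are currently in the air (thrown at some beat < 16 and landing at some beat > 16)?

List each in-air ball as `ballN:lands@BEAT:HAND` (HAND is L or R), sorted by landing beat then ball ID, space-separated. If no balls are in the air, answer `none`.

Answer: ball1:lands@17:R ball2:lands@19:R

Derivation:
Beat 0 (L): throw ball1 h=2 -> lands@2:L; in-air after throw: [b1@2:L]
Beat 2 (L): throw ball1 h=1 -> lands@3:R; in-air after throw: [b1@3:R]
Beat 3 (R): throw ball1 h=2 -> lands@5:R; in-air after throw: [b1@5:R]
Beat 4 (L): throw ball2 h=5 -> lands@9:R; in-air after throw: [b1@5:R b2@9:R]
Beat 5 (R): throw ball1 h=2 -> lands@7:R; in-air after throw: [b1@7:R b2@9:R]
Beat 7 (R): throw ball1 h=1 -> lands@8:L; in-air after throw: [b1@8:L b2@9:R]
Beat 8 (L): throw ball1 h=2 -> lands@10:L; in-air after throw: [b2@9:R b1@10:L]
Beat 9 (R): throw ball2 h=5 -> lands@14:L; in-air after throw: [b1@10:L b2@14:L]
Beat 10 (L): throw ball1 h=2 -> lands@12:L; in-air after throw: [b1@12:L b2@14:L]
Beat 12 (L): throw ball1 h=1 -> lands@13:R; in-air after throw: [b1@13:R b2@14:L]
Beat 13 (R): throw ball1 h=2 -> lands@15:R; in-air after throw: [b2@14:L b1@15:R]
Beat 14 (L): throw ball2 h=5 -> lands@19:R; in-air after throw: [b1@15:R b2@19:R]
Beat 15 (R): throw ball1 h=2 -> lands@17:R; in-air after throw: [b1@17:R b2@19:R]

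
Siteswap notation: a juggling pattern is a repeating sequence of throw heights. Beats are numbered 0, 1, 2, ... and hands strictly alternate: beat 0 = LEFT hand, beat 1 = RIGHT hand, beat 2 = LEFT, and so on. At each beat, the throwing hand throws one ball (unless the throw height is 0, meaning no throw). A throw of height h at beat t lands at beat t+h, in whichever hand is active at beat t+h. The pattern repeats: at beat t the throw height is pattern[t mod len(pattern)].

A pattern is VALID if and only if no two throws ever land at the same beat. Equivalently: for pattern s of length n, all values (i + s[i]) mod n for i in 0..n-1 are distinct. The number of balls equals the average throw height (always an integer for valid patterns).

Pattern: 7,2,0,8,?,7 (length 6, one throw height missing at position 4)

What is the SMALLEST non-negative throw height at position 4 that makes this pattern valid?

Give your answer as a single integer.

Answer: 0

Derivation:
i=0: (0 + 7) mod 6 = 1
i=1: (1 + 2) mod 6 = 3
i=2: (2 + 0) mod 6 = 2
i=3: (3 + 8) mod 6 = 5
i=4: s[i]=? (unknown)
i=5: (5 + 7) mod 6 = 0
Known residues: [0, 1, 2, 3, 5]; need a permutation of 0..5, so missing residue r = 4
Need (4 + s) mod 6 = 4; smallest s = (4 - 4) mod 6 = 0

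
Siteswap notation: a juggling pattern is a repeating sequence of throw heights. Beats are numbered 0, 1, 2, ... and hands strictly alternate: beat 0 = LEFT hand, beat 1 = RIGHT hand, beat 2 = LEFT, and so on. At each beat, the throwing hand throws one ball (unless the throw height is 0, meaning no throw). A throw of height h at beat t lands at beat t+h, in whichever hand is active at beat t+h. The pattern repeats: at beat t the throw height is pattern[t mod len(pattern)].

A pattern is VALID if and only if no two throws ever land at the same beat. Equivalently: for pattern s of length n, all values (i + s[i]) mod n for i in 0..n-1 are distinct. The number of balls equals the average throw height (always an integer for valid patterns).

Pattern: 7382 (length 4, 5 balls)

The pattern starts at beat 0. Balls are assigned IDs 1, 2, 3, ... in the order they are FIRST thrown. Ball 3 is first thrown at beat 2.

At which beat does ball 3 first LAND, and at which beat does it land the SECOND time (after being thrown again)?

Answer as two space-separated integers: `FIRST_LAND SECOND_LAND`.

Beat 0 (L): throw ball1 h=7 -> lands@7:R; in-air after throw: [b1@7:R]
Beat 1 (R): throw ball2 h=3 -> lands@4:L; in-air after throw: [b2@4:L b1@7:R]
Beat 2 (L): throw ball3 h=8 -> lands@10:L; in-air after throw: [b2@4:L b1@7:R b3@10:L]
Beat 3 (R): throw ball4 h=2 -> lands@5:R; in-air after throw: [b2@4:L b4@5:R b1@7:R b3@10:L]
Beat 4 (L): throw ball2 h=7 -> lands@11:R; in-air after throw: [b4@5:R b1@7:R b3@10:L b2@11:R]
Beat 5 (R): throw ball4 h=3 -> lands@8:L; in-air after throw: [b1@7:R b4@8:L b3@10:L b2@11:R]
Beat 6 (L): throw ball5 h=8 -> lands@14:L; in-air after throw: [b1@7:R b4@8:L b3@10:L b2@11:R b5@14:L]
Beat 7 (R): throw ball1 h=2 -> lands@9:R; in-air after throw: [b4@8:L b1@9:R b3@10:L b2@11:R b5@14:L]
Beat 8 (L): throw ball4 h=7 -> lands@15:R; in-air after throw: [b1@9:R b3@10:L b2@11:R b5@14:L b4@15:R]
Beat 9 (R): throw ball1 h=3 -> lands@12:L; in-air after throw: [b3@10:L b2@11:R b1@12:L b5@14:L b4@15:R]
Beat 10 (L): throw ball3 h=8 -> lands@18:L; in-air after throw: [b2@11:R b1@12:L b5@14:L b4@15:R b3@18:L]
Beat 11 (R): throw ball2 h=2 -> lands@13:R; in-air after throw: [b1@12:L b2@13:R b5@14:L b4@15:R b3@18:L]
Beat 12 (L): throw ball1 h=7 -> lands@19:R; in-air after throw: [b2@13:R b5@14:L b4@15:R b3@18:L b1@19:R]
Ball 3: thrown@2 h=8 -> first land @10; rethrown@10 h=8 -> second land @18

Answer: 10 18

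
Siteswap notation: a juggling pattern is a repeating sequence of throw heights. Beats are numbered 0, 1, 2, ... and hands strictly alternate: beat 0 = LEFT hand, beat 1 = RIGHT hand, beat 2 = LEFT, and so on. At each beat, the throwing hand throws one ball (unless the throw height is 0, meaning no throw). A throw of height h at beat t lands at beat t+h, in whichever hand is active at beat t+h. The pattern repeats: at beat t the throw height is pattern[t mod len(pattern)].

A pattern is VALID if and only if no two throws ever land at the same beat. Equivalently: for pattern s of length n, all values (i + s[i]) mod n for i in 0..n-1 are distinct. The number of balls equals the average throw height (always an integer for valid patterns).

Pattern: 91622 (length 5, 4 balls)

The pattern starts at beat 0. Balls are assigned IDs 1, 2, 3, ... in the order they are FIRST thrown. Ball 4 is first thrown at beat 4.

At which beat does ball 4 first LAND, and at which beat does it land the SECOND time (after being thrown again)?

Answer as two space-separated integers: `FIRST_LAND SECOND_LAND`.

Beat 0 (L): throw ball1 h=9 -> lands@9:R; in-air after throw: [b1@9:R]
Beat 1 (R): throw ball2 h=1 -> lands@2:L; in-air after throw: [b2@2:L b1@9:R]
Beat 2 (L): throw ball2 h=6 -> lands@8:L; in-air after throw: [b2@8:L b1@9:R]
Beat 3 (R): throw ball3 h=2 -> lands@5:R; in-air after throw: [b3@5:R b2@8:L b1@9:R]
Beat 4 (L): throw ball4 h=2 -> lands@6:L; in-air after throw: [b3@5:R b4@6:L b2@8:L b1@9:R]
Beat 5 (R): throw ball3 h=9 -> lands@14:L; in-air after throw: [b4@6:L b2@8:L b1@9:R b3@14:L]
Beat 6 (L): throw ball4 h=1 -> lands@7:R; in-air after throw: [b4@7:R b2@8:L b1@9:R b3@14:L]
Beat 7 (R): throw ball4 h=6 -> lands@13:R; in-air after throw: [b2@8:L b1@9:R b4@13:R b3@14:L]
Ball 4: thrown@4 h=2 -> first land @6; rethrown@6 h=1 -> second land @7

Answer: 6 7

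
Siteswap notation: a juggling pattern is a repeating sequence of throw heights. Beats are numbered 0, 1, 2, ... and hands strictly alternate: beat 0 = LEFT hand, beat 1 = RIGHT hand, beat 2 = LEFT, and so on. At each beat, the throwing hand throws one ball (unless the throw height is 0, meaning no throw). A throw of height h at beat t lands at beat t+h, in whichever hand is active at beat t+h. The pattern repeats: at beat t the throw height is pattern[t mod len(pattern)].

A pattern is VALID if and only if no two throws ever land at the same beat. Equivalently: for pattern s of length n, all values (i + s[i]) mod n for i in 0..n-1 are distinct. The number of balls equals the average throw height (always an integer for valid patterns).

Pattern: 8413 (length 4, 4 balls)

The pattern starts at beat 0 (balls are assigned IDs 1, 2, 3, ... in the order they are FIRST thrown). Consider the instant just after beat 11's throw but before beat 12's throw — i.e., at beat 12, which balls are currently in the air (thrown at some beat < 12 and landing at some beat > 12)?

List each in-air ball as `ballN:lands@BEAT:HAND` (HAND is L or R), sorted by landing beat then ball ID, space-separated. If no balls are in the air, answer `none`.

Beat 0 (L): throw ball1 h=8 -> lands@8:L; in-air after throw: [b1@8:L]
Beat 1 (R): throw ball2 h=4 -> lands@5:R; in-air after throw: [b2@5:R b1@8:L]
Beat 2 (L): throw ball3 h=1 -> lands@3:R; in-air after throw: [b3@3:R b2@5:R b1@8:L]
Beat 3 (R): throw ball3 h=3 -> lands@6:L; in-air after throw: [b2@5:R b3@6:L b1@8:L]
Beat 4 (L): throw ball4 h=8 -> lands@12:L; in-air after throw: [b2@5:R b3@6:L b1@8:L b4@12:L]
Beat 5 (R): throw ball2 h=4 -> lands@9:R; in-air after throw: [b3@6:L b1@8:L b2@9:R b4@12:L]
Beat 6 (L): throw ball3 h=1 -> lands@7:R; in-air after throw: [b3@7:R b1@8:L b2@9:R b4@12:L]
Beat 7 (R): throw ball3 h=3 -> lands@10:L; in-air after throw: [b1@8:L b2@9:R b3@10:L b4@12:L]
Beat 8 (L): throw ball1 h=8 -> lands@16:L; in-air after throw: [b2@9:R b3@10:L b4@12:L b1@16:L]
Beat 9 (R): throw ball2 h=4 -> lands@13:R; in-air after throw: [b3@10:L b4@12:L b2@13:R b1@16:L]
Beat 10 (L): throw ball3 h=1 -> lands@11:R; in-air after throw: [b3@11:R b4@12:L b2@13:R b1@16:L]
Beat 11 (R): throw ball3 h=3 -> lands@14:L; in-air after throw: [b4@12:L b2@13:R b3@14:L b1@16:L]
Beat 12 (L): throw ball4 h=8 -> lands@20:L; in-air after throw: [b2@13:R b3@14:L b1@16:L b4@20:L]

Answer: ball2:lands@13:R ball3:lands@14:L ball1:lands@16:L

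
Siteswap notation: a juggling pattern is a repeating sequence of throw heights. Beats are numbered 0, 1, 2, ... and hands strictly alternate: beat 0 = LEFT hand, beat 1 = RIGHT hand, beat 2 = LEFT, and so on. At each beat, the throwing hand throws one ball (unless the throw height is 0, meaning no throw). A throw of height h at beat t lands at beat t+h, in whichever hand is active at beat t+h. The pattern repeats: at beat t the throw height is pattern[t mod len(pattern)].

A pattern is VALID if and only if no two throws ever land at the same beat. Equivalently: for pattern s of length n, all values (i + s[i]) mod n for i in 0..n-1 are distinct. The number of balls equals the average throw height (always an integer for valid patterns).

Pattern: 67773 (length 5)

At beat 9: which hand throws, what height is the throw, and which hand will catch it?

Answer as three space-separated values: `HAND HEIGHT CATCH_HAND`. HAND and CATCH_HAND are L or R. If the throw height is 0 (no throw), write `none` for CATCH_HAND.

Beat 9: 9 mod 2 = 1, so hand = R
Throw height = pattern[9 mod 5] = pattern[4] = 3
Lands at beat 9+3=12, 12 mod 2 = 0, so catch hand = L

Answer: R 3 L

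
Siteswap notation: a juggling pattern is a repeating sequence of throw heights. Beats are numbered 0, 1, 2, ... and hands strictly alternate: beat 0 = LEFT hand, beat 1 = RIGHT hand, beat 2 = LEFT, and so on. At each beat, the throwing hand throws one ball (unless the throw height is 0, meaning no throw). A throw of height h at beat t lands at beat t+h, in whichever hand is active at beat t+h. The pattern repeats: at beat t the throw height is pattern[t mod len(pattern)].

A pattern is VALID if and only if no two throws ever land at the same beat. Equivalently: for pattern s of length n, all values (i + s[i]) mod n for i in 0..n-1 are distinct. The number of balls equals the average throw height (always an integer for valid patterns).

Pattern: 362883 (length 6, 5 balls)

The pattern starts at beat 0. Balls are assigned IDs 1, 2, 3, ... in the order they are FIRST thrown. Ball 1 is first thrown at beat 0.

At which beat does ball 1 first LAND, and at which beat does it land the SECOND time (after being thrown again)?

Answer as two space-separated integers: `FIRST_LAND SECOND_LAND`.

Answer: 3 11

Derivation:
Beat 0 (L): throw ball1 h=3 -> lands@3:R; in-air after throw: [b1@3:R]
Beat 1 (R): throw ball2 h=6 -> lands@7:R; in-air after throw: [b1@3:R b2@7:R]
Beat 2 (L): throw ball3 h=2 -> lands@4:L; in-air after throw: [b1@3:R b3@4:L b2@7:R]
Beat 3 (R): throw ball1 h=8 -> lands@11:R; in-air after throw: [b3@4:L b2@7:R b1@11:R]
Beat 4 (L): throw ball3 h=8 -> lands@12:L; in-air after throw: [b2@7:R b1@11:R b3@12:L]
Beat 5 (R): throw ball4 h=3 -> lands@8:L; in-air after throw: [b2@7:R b4@8:L b1@11:R b3@12:L]
Beat 6 (L): throw ball5 h=3 -> lands@9:R; in-air after throw: [b2@7:R b4@8:L b5@9:R b1@11:R b3@12:L]
Beat 7 (R): throw ball2 h=6 -> lands@13:R; in-air after throw: [b4@8:L b5@9:R b1@11:R b3@12:L b2@13:R]
Beat 8 (L): throw ball4 h=2 -> lands@10:L; in-air after throw: [b5@9:R b4@10:L b1@11:R b3@12:L b2@13:R]
Beat 9 (R): throw ball5 h=8 -> lands@17:R; in-air after throw: [b4@10:L b1@11:R b3@12:L b2@13:R b5@17:R]
Beat 10 (L): throw ball4 h=8 -> lands@18:L; in-air after throw: [b1@11:R b3@12:L b2@13:R b5@17:R b4@18:L]
Beat 11 (R): throw ball1 h=3 -> lands@14:L; in-air after throw: [b3@12:L b2@13:R b1@14:L b5@17:R b4@18:L]
Ball 1: thrown@0 h=3 -> first land @3; rethrown@3 h=8 -> second land @11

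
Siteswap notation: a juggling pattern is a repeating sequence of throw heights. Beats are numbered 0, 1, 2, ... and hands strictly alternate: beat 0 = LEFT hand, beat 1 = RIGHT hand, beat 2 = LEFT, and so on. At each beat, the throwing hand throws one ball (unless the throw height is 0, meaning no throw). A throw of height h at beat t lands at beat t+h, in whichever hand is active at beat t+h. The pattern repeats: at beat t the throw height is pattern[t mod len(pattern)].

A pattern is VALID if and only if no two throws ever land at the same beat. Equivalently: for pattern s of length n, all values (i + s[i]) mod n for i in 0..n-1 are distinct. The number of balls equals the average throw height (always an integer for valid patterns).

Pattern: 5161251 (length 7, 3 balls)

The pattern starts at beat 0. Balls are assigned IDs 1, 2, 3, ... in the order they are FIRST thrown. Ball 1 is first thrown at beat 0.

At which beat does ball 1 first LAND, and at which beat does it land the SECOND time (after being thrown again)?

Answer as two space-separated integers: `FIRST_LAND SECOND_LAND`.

Beat 0 (L): throw ball1 h=5 -> lands@5:R; in-air after throw: [b1@5:R]
Beat 1 (R): throw ball2 h=1 -> lands@2:L; in-air after throw: [b2@2:L b1@5:R]
Beat 2 (L): throw ball2 h=6 -> lands@8:L; in-air after throw: [b1@5:R b2@8:L]
Beat 3 (R): throw ball3 h=1 -> lands@4:L; in-air after throw: [b3@4:L b1@5:R b2@8:L]
Beat 4 (L): throw ball3 h=2 -> lands@6:L; in-air after throw: [b1@5:R b3@6:L b2@8:L]
Beat 5 (R): throw ball1 h=5 -> lands@10:L; in-air after throw: [b3@6:L b2@8:L b1@10:L]
Beat 6 (L): throw ball3 h=1 -> lands@7:R; in-air after throw: [b3@7:R b2@8:L b1@10:L]
Beat 7 (R): throw ball3 h=5 -> lands@12:L; in-air after throw: [b2@8:L b1@10:L b3@12:L]
Beat 8 (L): throw ball2 h=1 -> lands@9:R; in-air after throw: [b2@9:R b1@10:L b3@12:L]
Beat 9 (R): throw ball2 h=6 -> lands@15:R; in-air after throw: [b1@10:L b3@12:L b2@15:R]
Beat 10 (L): throw ball1 h=1 -> lands@11:R; in-air after throw: [b1@11:R b3@12:L b2@15:R]
Ball 1: thrown@0 h=5 -> first land @5; rethrown@5 h=5 -> second land @10

Answer: 5 10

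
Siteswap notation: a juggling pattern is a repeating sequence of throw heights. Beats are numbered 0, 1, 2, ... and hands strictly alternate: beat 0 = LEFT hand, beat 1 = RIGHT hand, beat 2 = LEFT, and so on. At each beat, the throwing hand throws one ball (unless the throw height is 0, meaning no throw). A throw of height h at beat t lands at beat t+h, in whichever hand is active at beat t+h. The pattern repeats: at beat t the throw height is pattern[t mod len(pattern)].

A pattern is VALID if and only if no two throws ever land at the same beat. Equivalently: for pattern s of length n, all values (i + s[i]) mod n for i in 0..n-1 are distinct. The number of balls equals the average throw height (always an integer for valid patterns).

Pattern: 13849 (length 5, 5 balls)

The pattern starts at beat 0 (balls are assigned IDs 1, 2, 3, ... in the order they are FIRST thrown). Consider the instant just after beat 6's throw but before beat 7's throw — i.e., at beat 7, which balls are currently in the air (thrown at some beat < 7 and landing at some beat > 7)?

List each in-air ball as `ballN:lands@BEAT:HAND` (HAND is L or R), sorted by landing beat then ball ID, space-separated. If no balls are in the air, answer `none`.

Answer: ball4:lands@9:R ball2:lands@10:L ball1:lands@13:R

Derivation:
Beat 0 (L): throw ball1 h=1 -> lands@1:R; in-air after throw: [b1@1:R]
Beat 1 (R): throw ball1 h=3 -> lands@4:L; in-air after throw: [b1@4:L]
Beat 2 (L): throw ball2 h=8 -> lands@10:L; in-air after throw: [b1@4:L b2@10:L]
Beat 3 (R): throw ball3 h=4 -> lands@7:R; in-air after throw: [b1@4:L b3@7:R b2@10:L]
Beat 4 (L): throw ball1 h=9 -> lands@13:R; in-air after throw: [b3@7:R b2@10:L b1@13:R]
Beat 5 (R): throw ball4 h=1 -> lands@6:L; in-air after throw: [b4@6:L b3@7:R b2@10:L b1@13:R]
Beat 6 (L): throw ball4 h=3 -> lands@9:R; in-air after throw: [b3@7:R b4@9:R b2@10:L b1@13:R]
Beat 7 (R): throw ball3 h=8 -> lands@15:R; in-air after throw: [b4@9:R b2@10:L b1@13:R b3@15:R]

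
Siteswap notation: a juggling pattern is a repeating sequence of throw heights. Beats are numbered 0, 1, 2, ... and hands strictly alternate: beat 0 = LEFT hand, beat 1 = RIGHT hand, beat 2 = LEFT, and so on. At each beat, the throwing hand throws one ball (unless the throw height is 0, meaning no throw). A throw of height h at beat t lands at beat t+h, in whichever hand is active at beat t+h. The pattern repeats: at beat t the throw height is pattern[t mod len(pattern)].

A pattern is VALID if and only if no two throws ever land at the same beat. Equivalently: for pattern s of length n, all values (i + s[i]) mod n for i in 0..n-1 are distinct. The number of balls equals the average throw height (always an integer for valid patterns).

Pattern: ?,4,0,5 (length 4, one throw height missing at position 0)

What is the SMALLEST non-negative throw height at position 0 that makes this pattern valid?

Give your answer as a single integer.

Answer: 3

Derivation:
i=0: s[i]=? (unknown)
i=1: (1 + 4) mod 4 = 1
i=2: (2 + 0) mod 4 = 2
i=3: (3 + 5) mod 4 = 0
Known residues: [0, 1, 2]; need a permutation of 0..3, so missing residue r = 3
Need (0 + s) mod 4 = 3; smallest s = (3 - 0) mod 4 = 3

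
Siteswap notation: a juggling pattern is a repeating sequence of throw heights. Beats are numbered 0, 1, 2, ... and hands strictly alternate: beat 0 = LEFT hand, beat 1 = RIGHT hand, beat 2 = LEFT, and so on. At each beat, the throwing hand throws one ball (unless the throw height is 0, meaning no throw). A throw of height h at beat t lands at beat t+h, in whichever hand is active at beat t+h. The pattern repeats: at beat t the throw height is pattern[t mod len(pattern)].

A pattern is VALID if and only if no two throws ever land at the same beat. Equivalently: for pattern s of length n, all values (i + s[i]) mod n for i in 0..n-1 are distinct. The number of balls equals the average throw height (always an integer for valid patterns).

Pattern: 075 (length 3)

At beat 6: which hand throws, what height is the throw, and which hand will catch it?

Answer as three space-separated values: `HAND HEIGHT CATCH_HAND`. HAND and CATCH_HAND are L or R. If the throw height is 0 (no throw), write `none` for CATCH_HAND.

Answer: L 0 none

Derivation:
Beat 6: 6 mod 2 = 0, so hand = L
Throw height = pattern[6 mod 3] = pattern[0] = 0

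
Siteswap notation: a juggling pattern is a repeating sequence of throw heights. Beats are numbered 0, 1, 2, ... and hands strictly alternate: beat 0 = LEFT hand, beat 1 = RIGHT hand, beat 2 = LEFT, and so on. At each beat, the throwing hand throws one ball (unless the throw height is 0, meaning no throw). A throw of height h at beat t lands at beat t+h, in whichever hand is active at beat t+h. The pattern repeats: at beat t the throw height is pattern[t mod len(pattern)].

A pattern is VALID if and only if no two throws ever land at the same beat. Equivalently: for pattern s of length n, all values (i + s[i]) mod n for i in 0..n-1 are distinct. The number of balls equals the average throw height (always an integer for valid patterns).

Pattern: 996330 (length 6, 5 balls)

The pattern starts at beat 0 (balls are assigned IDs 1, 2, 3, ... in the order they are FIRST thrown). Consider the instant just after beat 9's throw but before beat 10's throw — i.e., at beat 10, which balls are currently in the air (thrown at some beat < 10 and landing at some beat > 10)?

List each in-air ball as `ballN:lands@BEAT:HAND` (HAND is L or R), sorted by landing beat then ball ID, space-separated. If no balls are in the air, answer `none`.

Answer: ball1:lands@12:L ball3:lands@14:L ball4:lands@15:R ball5:lands@16:L

Derivation:
Beat 0 (L): throw ball1 h=9 -> lands@9:R; in-air after throw: [b1@9:R]
Beat 1 (R): throw ball2 h=9 -> lands@10:L; in-air after throw: [b1@9:R b2@10:L]
Beat 2 (L): throw ball3 h=6 -> lands@8:L; in-air after throw: [b3@8:L b1@9:R b2@10:L]
Beat 3 (R): throw ball4 h=3 -> lands@6:L; in-air after throw: [b4@6:L b3@8:L b1@9:R b2@10:L]
Beat 4 (L): throw ball5 h=3 -> lands@7:R; in-air after throw: [b4@6:L b5@7:R b3@8:L b1@9:R b2@10:L]
Beat 6 (L): throw ball4 h=9 -> lands@15:R; in-air after throw: [b5@7:R b3@8:L b1@9:R b2@10:L b4@15:R]
Beat 7 (R): throw ball5 h=9 -> lands@16:L; in-air after throw: [b3@8:L b1@9:R b2@10:L b4@15:R b5@16:L]
Beat 8 (L): throw ball3 h=6 -> lands@14:L; in-air after throw: [b1@9:R b2@10:L b3@14:L b4@15:R b5@16:L]
Beat 9 (R): throw ball1 h=3 -> lands@12:L; in-air after throw: [b2@10:L b1@12:L b3@14:L b4@15:R b5@16:L]
Beat 10 (L): throw ball2 h=3 -> lands@13:R; in-air after throw: [b1@12:L b2@13:R b3@14:L b4@15:R b5@16:L]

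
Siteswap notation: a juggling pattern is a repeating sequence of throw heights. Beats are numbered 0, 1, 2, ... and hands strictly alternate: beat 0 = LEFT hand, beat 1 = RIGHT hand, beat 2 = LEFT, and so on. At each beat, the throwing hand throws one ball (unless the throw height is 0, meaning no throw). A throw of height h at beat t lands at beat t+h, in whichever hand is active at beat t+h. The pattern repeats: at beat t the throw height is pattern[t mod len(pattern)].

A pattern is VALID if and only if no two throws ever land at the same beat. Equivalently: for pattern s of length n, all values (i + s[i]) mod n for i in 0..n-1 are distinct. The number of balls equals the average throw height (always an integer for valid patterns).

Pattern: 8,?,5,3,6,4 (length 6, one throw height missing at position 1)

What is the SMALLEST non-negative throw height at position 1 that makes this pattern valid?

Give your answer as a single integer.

Answer: 4

Derivation:
i=0: (0 + 8) mod 6 = 2
i=1: s[i]=? (unknown)
i=2: (2 + 5) mod 6 = 1
i=3: (3 + 3) mod 6 = 0
i=4: (4 + 6) mod 6 = 4
i=5: (5 + 4) mod 6 = 3
Known residues: [0, 1, 2, 3, 4]; need a permutation of 0..5, so missing residue r = 5
Need (1 + s) mod 6 = 5; smallest s = (5 - 1) mod 6 = 4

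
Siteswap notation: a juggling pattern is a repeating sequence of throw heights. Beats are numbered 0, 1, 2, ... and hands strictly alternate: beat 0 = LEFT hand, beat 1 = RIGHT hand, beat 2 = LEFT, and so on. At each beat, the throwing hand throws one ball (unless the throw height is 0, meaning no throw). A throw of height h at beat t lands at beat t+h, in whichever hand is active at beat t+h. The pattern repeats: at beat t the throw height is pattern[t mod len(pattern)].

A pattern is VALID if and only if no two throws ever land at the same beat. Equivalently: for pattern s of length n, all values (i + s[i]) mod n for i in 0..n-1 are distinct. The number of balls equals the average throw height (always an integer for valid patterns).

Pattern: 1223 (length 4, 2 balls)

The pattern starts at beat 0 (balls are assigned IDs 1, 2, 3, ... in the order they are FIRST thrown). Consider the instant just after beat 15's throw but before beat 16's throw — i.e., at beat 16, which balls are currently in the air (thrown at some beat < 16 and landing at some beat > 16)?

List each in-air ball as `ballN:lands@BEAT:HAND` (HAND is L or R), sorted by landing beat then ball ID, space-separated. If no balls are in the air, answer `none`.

Answer: ball2:lands@18:L

Derivation:
Beat 0 (L): throw ball1 h=1 -> lands@1:R; in-air after throw: [b1@1:R]
Beat 1 (R): throw ball1 h=2 -> lands@3:R; in-air after throw: [b1@3:R]
Beat 2 (L): throw ball2 h=2 -> lands@4:L; in-air after throw: [b1@3:R b2@4:L]
Beat 3 (R): throw ball1 h=3 -> lands@6:L; in-air after throw: [b2@4:L b1@6:L]
Beat 4 (L): throw ball2 h=1 -> lands@5:R; in-air after throw: [b2@5:R b1@6:L]
Beat 5 (R): throw ball2 h=2 -> lands@7:R; in-air after throw: [b1@6:L b2@7:R]
Beat 6 (L): throw ball1 h=2 -> lands@8:L; in-air after throw: [b2@7:R b1@8:L]
Beat 7 (R): throw ball2 h=3 -> lands@10:L; in-air after throw: [b1@8:L b2@10:L]
Beat 8 (L): throw ball1 h=1 -> lands@9:R; in-air after throw: [b1@9:R b2@10:L]
Beat 9 (R): throw ball1 h=2 -> lands@11:R; in-air after throw: [b2@10:L b1@11:R]
Beat 10 (L): throw ball2 h=2 -> lands@12:L; in-air after throw: [b1@11:R b2@12:L]
Beat 11 (R): throw ball1 h=3 -> lands@14:L; in-air after throw: [b2@12:L b1@14:L]
Beat 12 (L): throw ball2 h=1 -> lands@13:R; in-air after throw: [b2@13:R b1@14:L]
Beat 13 (R): throw ball2 h=2 -> lands@15:R; in-air after throw: [b1@14:L b2@15:R]
Beat 14 (L): throw ball1 h=2 -> lands@16:L; in-air after throw: [b2@15:R b1@16:L]
Beat 15 (R): throw ball2 h=3 -> lands@18:L; in-air after throw: [b1@16:L b2@18:L]
Beat 16 (L): throw ball1 h=1 -> lands@17:R; in-air after throw: [b1@17:R b2@18:L]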